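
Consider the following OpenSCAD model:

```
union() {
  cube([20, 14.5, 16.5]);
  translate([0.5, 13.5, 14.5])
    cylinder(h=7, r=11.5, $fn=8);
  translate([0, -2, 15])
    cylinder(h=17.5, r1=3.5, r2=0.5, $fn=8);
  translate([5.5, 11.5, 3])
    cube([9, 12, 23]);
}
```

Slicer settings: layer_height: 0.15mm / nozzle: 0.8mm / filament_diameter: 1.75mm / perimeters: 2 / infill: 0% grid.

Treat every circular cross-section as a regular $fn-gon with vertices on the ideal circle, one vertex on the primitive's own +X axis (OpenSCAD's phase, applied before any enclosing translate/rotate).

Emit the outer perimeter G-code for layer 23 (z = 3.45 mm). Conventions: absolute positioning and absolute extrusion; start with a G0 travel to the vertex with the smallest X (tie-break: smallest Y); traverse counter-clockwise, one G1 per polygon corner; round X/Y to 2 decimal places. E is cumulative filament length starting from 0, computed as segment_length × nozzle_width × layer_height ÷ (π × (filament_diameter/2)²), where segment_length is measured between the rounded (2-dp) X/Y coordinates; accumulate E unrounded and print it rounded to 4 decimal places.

G0 X0.00 Y0.00 Z3.45
G1 X20.00 Y0.00 E0.9978
G1 X20.00 Y14.50 E1.7212
G1 X14.50 Y14.50 E1.9956
G1 X14.50 Y23.50 E2.4446
G1 X5.50 Y23.50 E2.8936
G1 X5.50 Y14.50 E3.3426
G1 X0.00 Y14.50 E3.6170
G1 X0.00 Y0.00 E4.3404

At z = 3.45 mm: the cube is present — its section is the full 20×14.5 rectangle; the cylinder at (0.5, 13.5) is not intersected at this z (z outside [14.5, 21.5]); the cone at (0, -2) is not intersected at this z (z outside [15, 32.5]); the cube at (5.5, 11.5) is present — its section is the full 9×12 rectangle; Combining (union): the regions partially overlap (shared area 27.00 mm²), so overlapping operands fuse into one piece — 1 connected region. The outline is a single polygon with 8 vertices. Extrusion per mm of travel: 0.8 × 0.15 / (π × 0.875²) = 0.049890. Accumulating E over each segment gives final E = 4.3404.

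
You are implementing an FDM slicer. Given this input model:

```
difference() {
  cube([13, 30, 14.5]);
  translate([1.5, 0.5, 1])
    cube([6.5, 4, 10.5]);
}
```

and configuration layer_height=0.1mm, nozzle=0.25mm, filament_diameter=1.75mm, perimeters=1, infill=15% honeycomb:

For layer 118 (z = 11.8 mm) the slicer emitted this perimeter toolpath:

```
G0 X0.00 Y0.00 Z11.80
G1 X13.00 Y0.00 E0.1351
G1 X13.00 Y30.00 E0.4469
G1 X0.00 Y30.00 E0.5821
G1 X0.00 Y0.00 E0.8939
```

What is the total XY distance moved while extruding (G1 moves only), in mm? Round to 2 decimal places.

Sum the Euclidean lengths of each G1 segment: total = 86.00 mm.

86.00 mm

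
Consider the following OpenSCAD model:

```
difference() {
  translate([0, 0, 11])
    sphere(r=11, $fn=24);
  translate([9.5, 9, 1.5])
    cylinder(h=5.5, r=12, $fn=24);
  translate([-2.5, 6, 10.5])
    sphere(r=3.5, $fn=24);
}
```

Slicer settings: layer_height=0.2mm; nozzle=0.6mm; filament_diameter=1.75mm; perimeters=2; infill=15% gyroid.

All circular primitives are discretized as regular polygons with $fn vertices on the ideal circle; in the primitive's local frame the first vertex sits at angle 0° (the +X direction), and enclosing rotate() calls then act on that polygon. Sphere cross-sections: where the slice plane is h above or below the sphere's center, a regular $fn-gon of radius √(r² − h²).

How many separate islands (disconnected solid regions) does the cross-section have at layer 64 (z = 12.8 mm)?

1

At z = 12.8 mm: the r=11 sphere contributes a regular 24-gon of circumradius √(11²−1.8²) = 10.852; the cylinder at (9.5, 9) does not reach this height (z outside [1.5, 7]); the r=3.5 sphere at (-2.5, 6) contributes a regular 24-gon of circumradius √(3.5²−2.3²) = 2.638; Taking the first minus the rest: starting from the r=11 sphere, the r=3.5 sphere at (-2.5, 6) lies wholly inside it (removes its full 21.62 mm² and its 16.53 mm outline becomes a hole wall) — 1 connected region with 1 hole. Overall, the cross-section is one region with 1 hole. Island count = 1.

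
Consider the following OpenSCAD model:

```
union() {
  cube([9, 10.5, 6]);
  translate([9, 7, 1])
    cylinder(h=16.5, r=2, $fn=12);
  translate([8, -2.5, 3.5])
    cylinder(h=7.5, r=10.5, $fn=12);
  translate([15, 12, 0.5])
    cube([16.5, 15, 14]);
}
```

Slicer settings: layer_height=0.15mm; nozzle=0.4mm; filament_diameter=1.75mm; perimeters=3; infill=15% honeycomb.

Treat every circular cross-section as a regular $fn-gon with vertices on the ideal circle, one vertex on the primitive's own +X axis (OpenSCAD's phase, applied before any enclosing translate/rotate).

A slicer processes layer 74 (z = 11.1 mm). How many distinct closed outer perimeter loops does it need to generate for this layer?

2

At z = 11.1 mm: the cube is absent (z outside [0, 6]); the r=2 cylinder at (9, 7) contributes a regular 12-gon of circumradius 2; the cylinder at (8, -2.5) is absent (z outside [3.5, 11]); the cube at (15, 12) is present — its section is the full 16.5×15 rectangle; Combining (union): the 2 present regions are separate (no shared area or edge), so areas and boundary lengths simply add and each stays a separate island — 2 connected regions. The result has 2 disconnected regions.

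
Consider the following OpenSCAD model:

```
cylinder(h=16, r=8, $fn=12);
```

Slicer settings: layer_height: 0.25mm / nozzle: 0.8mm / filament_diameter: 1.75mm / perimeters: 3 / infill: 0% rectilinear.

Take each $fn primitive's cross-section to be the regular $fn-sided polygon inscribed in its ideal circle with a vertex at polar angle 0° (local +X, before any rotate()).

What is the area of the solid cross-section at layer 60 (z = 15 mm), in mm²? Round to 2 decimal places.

At z = 15 mm: the cylinder: section is a regular 12-gon, circumradius r=8 (area = (12/2)·8.000²·sin(360°/12) = 192.00 mm²). Overall, the cross-section is a single solid region. Net area = 192.00 mm².

192.00 mm²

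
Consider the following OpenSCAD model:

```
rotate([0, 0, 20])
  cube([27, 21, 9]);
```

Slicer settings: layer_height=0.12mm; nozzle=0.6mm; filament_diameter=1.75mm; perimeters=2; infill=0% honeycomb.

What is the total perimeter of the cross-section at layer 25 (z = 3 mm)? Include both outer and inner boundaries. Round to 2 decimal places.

At z = 3 mm: the cube (footprint 27×21) is included at this height (perimeter 96.00 mm); (rotated 20° about Z; rotation is an isometry so areas/perimeters/island counts are preserved). Overall, the cross-section is a single solid region. Total boundary length (outer) = 96.00 mm.

96.00 mm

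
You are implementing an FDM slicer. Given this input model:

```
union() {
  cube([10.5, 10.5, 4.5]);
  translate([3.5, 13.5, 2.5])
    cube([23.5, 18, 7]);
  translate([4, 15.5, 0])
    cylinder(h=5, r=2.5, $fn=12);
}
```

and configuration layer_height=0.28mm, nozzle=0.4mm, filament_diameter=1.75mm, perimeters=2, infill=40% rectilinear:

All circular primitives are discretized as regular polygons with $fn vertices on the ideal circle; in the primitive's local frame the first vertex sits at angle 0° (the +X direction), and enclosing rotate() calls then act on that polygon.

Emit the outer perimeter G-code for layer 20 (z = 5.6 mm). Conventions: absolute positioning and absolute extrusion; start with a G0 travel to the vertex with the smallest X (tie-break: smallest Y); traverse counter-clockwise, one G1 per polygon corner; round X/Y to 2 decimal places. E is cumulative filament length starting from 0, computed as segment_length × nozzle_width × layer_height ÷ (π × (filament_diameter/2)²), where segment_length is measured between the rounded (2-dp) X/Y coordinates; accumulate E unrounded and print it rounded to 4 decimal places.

At z = 5.6 mm: the cube does not reach this height (z outside [0, 4.5]); the 23.5×18 cube at (3.5, 13.5) contributes its full rectangle; the cylinder at (4, 15.5) is absent (z outside [0, 5]); Merging all regions: only the 23.5×18 cube at (3.5, 13.5) is present, so the union is just that shape — 1 connected region. The outline is a single polygon with 4 vertices. Extrusion per mm of travel: 0.4 × 0.28 / (π × 0.875²) = 0.046564. Accumulating E over each segment gives final E = 3.8648.

G0 X3.50 Y13.50 Z5.60
G1 X27.00 Y13.50 E1.0943
G1 X27.00 Y31.50 E1.9324
G1 X3.50 Y31.50 E3.0267
G1 X3.50 Y13.50 E3.8648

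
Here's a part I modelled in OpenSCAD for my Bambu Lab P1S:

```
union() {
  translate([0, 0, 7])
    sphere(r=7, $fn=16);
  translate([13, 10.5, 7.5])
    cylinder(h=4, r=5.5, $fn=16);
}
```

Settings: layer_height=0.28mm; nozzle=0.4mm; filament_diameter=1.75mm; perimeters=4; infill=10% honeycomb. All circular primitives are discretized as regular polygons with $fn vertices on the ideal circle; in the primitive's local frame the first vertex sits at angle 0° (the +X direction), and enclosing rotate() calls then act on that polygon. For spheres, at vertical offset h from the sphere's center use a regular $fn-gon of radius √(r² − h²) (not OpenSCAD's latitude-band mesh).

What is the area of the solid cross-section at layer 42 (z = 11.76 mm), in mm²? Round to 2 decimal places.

80.65 mm²

At z = 11.76 mm: the r=7 sphere contributes a regular 16-gon of circumradius √(7²−4.76²) = 5.132 (area = (16/2)·5.132²·sin(360°/16) = 80.65 mm²); the cylinder at (13, 10.5) is not intersected at this z (z outside [7.5, 11.5]); Combining (union): only the r=7 sphere is present, so the union is just that shape — area = 80.65 mm². Overall, the cross-section is a single solid region. Net area = 80.65 mm².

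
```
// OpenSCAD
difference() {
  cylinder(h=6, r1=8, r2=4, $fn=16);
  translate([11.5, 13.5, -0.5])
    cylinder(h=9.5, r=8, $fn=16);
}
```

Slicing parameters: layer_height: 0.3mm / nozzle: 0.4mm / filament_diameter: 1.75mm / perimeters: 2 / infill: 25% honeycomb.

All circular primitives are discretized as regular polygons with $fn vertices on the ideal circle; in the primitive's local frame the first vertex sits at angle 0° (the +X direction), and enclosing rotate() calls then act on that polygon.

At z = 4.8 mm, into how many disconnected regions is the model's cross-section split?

At z = 4.8 mm: the cone (r1=8→r2=4) has section circumradius 4.800 here — a regular 16-gon; the cylinder at (11.5, 13.5): section is a regular 16-gon, circumradius r=8; Subtracting the remaining from the first: starting from the cone, the r=8 cylinder at (11.5, 13.5) misses the remaining region (no effect) — 1 connected region. The result has 1 disconnected region.

1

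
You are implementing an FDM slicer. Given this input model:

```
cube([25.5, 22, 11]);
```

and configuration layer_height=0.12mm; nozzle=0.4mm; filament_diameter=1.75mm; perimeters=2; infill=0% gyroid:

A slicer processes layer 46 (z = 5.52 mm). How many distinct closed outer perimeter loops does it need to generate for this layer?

1

At z = 5.52 mm: the cube (footprint 25.5×22) is included at this height. The result has 1 disconnected region.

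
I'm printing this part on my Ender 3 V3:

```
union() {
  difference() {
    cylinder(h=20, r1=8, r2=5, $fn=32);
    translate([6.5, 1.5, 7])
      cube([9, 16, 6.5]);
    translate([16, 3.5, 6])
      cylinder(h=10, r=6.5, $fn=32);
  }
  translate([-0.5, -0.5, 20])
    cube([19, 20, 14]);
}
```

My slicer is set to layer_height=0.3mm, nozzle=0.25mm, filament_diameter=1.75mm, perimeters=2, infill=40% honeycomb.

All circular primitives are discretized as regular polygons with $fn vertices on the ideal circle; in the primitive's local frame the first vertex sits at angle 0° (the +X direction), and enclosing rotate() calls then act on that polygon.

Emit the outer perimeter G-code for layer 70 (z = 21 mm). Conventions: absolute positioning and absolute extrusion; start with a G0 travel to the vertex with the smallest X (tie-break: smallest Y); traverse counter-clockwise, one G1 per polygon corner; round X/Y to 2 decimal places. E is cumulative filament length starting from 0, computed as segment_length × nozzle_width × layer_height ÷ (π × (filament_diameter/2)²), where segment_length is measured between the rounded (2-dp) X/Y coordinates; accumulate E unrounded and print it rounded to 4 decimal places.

G0 X-0.50 Y-0.50 Z21.00
G1 X18.50 Y-0.50 E0.5924
G1 X18.50 Y19.50 E1.2161
G1 X-0.50 Y19.50 E1.8085
G1 X-0.50 Y-0.50 E2.4321

At z = 21 mm: the cone is not intersected at this z (z outside [0, 20]); the cube at (6.5, 1.5) does not reach this height (z outside [7, 13.5]); the cylinder at (16, 3.5) does not reach this height (z outside [6, 16]); Subtracting the remaining from the first: the first operand is absent here, so nothing remains; the cube at (-0.5, -0.5) is present — its section is the full 19×20 rectangle; Combining (union): only the 19×20 cube at (-0.5, -0.5) is present, so the union is just that shape — 1 connected region. The outline is a single polygon with 4 vertices. Extrusion per mm of travel: 0.25 × 0.3 / (π × 0.875²) = 0.031181. Accumulating E over each segment gives final E = 2.4321.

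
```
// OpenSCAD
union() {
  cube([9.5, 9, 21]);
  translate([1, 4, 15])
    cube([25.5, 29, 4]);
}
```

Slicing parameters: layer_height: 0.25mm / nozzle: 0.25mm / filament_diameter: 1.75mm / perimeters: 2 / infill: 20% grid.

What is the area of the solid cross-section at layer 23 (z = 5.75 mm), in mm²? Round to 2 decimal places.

85.50 mm²

At z = 5.75 mm: the cube (footprint 9.5×9) is included at this height (area 85.50 mm²); the cube at (1, 4) is not intersected at this z (z outside [15, 19]); Combining (union): only the 9.5×9 cube is present, so the union is just that shape — area = 85.50 mm². Overall, the cross-section is a single solid region. Net area = 85.50 mm².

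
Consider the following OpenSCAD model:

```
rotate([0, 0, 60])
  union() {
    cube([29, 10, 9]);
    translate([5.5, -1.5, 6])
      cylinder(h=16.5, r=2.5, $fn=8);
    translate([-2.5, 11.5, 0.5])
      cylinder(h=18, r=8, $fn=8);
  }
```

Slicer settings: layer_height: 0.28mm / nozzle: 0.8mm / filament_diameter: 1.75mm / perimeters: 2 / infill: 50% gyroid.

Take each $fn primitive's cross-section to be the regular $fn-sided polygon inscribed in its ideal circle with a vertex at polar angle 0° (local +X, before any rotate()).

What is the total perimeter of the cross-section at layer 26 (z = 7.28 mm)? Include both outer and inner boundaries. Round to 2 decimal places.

At z = 7.28 mm: the cube (footprint 29×10) is included at this height (perimeter 78.00 mm); the cylinder at (5.5, -1.5): section is a regular 8-gon, circumradius r=2.5 (perimeter = 2·8·2.500·sin(180°/8) = 15.31 mm); the r=8 cylinder at (-2.5, 11.5) gives a regular 8-gon of circumradius 8 (constant along its height) (perimeter = 2·8·8.000·sin(180°/8) = 48.98 mm); Taking the union: the regions partially overlap (shared area 21.04 mm²), so the edge portions inside another operand are dropped and the merged outline is re-measured after clipping — boundary = 115.87 mm; (whole slice rotated 60° about Z — lengths, areas and connectivity unchanged). Overall, the cross-section is a single solid region. Total boundary length (outer) = 115.87 mm.

115.87 mm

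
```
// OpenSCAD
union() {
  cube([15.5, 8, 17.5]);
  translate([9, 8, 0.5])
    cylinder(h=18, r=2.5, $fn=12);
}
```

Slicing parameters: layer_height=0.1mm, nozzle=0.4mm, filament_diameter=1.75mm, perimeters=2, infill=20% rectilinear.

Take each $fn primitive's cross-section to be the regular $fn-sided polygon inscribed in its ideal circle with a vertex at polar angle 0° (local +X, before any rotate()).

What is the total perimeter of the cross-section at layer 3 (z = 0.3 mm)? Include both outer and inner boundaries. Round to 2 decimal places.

47.00 mm

At z = 0.3 mm: the cube (footprint 15.5×8) is included at this height (perimeter 47.00 mm); the cylinder at (9, 8) does not reach this height (z outside [0.5, 18.5]); Combining (union): only the 15.5×8 cube is present, so the union is just that shape — boundary = 47.00 mm. Overall, the cross-section is a single solid region. Total boundary length (outer) = 47.00 mm.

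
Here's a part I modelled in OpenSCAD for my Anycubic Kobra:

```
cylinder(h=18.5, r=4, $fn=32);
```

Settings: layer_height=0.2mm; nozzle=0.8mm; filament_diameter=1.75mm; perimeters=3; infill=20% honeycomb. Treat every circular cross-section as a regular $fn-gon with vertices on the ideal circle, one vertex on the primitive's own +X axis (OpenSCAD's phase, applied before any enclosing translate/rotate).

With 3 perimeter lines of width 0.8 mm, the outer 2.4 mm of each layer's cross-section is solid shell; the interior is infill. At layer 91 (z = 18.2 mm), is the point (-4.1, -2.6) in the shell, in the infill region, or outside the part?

At z = 18.2 mm: the cylinder: section is a regular 32-gon, circumradius r=4. Overall, the cross-section is a single solid region. The nearest boundary edge runs (-3.70, -1.53)→(-3.33, -2.22); distance from the point to it = 0.86 mm. The point is not inside any of the regions above, so it lies outside the cross-section (0.86 mm from the nearest boundary).

outside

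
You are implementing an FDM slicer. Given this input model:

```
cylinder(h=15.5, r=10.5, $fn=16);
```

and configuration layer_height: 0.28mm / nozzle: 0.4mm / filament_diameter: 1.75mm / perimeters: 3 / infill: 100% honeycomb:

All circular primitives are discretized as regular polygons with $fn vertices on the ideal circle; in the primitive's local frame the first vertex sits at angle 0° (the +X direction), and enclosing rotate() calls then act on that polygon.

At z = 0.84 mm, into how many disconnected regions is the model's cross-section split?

1

At z = 0.84 mm: the r=10.5 cylinder gives a regular 16-gon of circumradius 10.5 (constant along its height). The result has 1 disconnected region.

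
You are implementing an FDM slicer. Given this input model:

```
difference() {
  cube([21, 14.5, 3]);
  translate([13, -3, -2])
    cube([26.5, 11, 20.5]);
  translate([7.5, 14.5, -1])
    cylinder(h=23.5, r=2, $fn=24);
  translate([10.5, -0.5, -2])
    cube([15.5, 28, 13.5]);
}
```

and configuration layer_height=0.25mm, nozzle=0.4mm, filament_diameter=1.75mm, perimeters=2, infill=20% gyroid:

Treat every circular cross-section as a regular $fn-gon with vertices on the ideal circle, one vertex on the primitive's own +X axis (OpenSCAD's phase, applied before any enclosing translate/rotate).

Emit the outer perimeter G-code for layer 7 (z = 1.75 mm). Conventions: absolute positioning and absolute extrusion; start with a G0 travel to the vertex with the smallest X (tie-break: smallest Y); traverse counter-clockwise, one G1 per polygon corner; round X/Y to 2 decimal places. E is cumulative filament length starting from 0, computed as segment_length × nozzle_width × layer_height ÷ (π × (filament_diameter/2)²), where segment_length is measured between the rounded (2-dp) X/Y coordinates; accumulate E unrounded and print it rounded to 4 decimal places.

G0 X0.00 Y0.00 Z1.75
G1 X10.50 Y0.00 E0.4365
G1 X10.50 Y14.50 E1.0394
G1 X9.50 Y14.50 E1.0810
G1 X9.43 Y13.98 E1.1028
G1 X9.23 Y13.50 E1.1244
G1 X8.91 Y13.09 E1.1460
G1 X8.50 Y12.77 E1.1676
G1 X8.02 Y12.57 E1.1893
G1 X7.50 Y12.50 E1.2111
G1 X6.98 Y12.57 E1.2329
G1 X6.50 Y12.77 E1.2545
G1 X6.09 Y13.09 E1.2761
G1 X5.77 Y13.50 E1.2977
G1 X5.57 Y13.98 E1.3194
G1 X5.50 Y14.50 E1.3412
G1 X0.00 Y14.50 E1.5698
G1 X0.00 Y0.00 E2.1727

At z = 1.75 mm: the cube is present — its section is the full 21×14.5 rectangle; the 26.5×11 cube at (13, -3) contributes its full rectangle; the r=2 cylinder at (7.5, 14.5) gives a regular 24-gon of circumradius 2 (constant along its height); the cube at (10.5, -0.5) is present — its section is the full 15.5×28 rectangle; Subtracting the remaining from the first: starting from the 21×14.5 cube, the 26.5×11 cube at (13, -3) partially overlaps it — only the 64.00 mm² overlap (of its 291.50 mm²) is removed, clipping the outline; the r=2 cylinder at (7.5, 14.5) partially overlaps it — only the 6.21 mm² overlap (of its 12.42 mm²) is removed, clipping the outline; the 15.5×28 cube at (10.5, -0.5) partially overlaps it — only the 88.25 mm² overlap (of its 434.00 mm²) is removed, clipping the outline — 1 connected region. The outline is a single polygon with 17 vertices. Extrusion per mm of travel: 0.4 × 0.25 / (π × 0.875²) = 0.041575. Accumulating E over each segment gives final E = 2.1727.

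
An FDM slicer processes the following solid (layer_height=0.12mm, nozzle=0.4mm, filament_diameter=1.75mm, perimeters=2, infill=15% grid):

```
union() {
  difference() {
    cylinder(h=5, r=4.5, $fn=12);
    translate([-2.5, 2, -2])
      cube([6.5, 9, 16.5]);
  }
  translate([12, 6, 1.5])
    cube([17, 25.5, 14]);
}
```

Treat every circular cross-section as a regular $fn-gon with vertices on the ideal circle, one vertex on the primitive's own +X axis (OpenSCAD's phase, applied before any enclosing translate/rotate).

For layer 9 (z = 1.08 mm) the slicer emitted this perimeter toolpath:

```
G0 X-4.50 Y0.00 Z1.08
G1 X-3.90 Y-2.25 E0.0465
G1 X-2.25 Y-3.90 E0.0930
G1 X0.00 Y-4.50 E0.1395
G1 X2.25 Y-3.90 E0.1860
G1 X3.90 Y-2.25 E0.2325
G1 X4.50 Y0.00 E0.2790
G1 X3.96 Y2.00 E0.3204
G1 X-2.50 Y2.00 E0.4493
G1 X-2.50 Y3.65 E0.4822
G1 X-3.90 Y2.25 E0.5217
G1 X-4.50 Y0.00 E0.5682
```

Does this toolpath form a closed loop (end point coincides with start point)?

yes

Start point (G0): (-4.50, 0.00). End point (last G1): the path returns to the start — closed.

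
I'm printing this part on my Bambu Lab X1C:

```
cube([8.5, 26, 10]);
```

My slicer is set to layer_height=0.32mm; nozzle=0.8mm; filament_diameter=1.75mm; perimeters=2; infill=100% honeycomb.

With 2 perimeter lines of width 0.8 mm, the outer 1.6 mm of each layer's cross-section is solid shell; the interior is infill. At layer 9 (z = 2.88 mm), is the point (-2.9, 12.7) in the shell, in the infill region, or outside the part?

At z = 2.88 mm: the cube is present — its section is the full 8.5×26 rectangle. Overall, the cross-section is a single solid region. The nearest boundary edge runs (0.00, 26.00)→(0.00, 0.00); distance from the point to it = 2.90 mm. The point is not inside any of the regions above, so it lies outside the cross-section (2.90 mm from the nearest boundary).

outside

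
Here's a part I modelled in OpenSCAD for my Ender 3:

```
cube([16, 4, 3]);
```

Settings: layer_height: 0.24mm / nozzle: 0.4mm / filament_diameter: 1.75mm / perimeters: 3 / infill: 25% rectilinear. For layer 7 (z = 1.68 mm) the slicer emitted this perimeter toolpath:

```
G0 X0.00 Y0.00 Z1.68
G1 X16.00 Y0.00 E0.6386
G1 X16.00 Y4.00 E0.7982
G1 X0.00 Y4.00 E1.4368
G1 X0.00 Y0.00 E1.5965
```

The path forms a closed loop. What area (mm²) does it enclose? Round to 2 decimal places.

Apply the shoelace formula to the sequence of (X, Y) vertices; enclosed area = 64.00 mm².

64.00 mm²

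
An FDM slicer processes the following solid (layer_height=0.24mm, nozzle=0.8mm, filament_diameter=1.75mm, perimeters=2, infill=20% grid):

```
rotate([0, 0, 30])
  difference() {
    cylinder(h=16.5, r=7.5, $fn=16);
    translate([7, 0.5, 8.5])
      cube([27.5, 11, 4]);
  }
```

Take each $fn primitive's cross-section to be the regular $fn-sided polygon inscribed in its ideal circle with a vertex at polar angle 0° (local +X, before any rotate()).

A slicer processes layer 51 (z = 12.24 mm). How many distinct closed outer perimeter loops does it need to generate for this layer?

At z = 12.24 mm: the r=7.5 cylinder gives a regular 16-gon of circumradius 7.5 (constant along its height); the cube at (7, 0.5) (footprint 27.5×11) is included at this height; Taking the first minus the rest: starting from the r=7.5 cylinder, the 27.5×11 cube at (7, 0.5) partially overlaps it — only the 0.40 mm² overlap (of its 302.50 mm²) is removed, clipping the outline — 1 connected region; (rotated 30° about Z; rotation is an isometry so areas/perimeters/island counts are preserved). The result has 1 disconnected region.

1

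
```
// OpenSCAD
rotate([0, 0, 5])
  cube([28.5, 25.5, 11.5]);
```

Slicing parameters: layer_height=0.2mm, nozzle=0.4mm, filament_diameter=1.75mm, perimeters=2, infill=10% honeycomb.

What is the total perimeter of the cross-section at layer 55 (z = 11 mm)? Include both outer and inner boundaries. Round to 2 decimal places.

At z = 11 mm: the cube (footprint 28.5×25.5) is included at this height (perimeter 108.00 mm); (rotated 5° about Z; rotation is an isometry so areas/perimeters/island counts are preserved). Overall, the cross-section is a single solid region. Total boundary length (outer) = 108.00 mm.

108.00 mm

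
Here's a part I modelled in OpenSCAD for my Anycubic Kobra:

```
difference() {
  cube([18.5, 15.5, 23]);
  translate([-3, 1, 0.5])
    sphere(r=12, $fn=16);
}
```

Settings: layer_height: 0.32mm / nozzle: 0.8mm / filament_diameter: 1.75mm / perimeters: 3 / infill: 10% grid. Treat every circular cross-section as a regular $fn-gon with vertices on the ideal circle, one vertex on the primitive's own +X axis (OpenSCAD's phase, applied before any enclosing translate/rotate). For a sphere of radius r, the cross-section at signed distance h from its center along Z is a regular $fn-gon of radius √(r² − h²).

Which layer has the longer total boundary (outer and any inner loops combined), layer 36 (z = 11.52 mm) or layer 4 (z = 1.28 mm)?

Layer 36 (z = 11.52): the cube is present — its section is the full 18.5×15.5 rectangle (perimeter 68.00 mm); the sphere at (-3, 1): section is a regular 16-gon, circumradius = √(r²−h²) = √(12²−11.02²) = 4.750 (perimeter = 2·16·4.750·sin(180°/16) = 29.65 mm); Subtracting the remaining from the first: starting from the 18.5×15.5 cube, the r=12 sphere at (-3, 1) partially overlaps it — only the 5.89 mm² overlap (of its 69.07 mm²) is removed, clipping the outline — boundary = 67.01 mm. So its perimeter = 67.01 mm. Layer 4 (z = 1.28): the cube is present — its section is the full 18.5×15.5 rectangle (perimeter 68.00 mm); the sphere at (-3, 1): section is a regular 16-gon, circumradius = √(r²−h²) = √(12²−0.78²) = 11.975 (perimeter = 2·16·11.975·sin(180°/16) = 74.76 mm); Subtracting the remaining from the first: starting from the 18.5×15.5 cube, the r=12 sphere at (-3, 1) partially overlaps it — only the 83.59 mm² overlap (of its 438.99 mm²) is removed, clipping the outline — boundary = 63.50 mm. So its perimeter = 63.50 mm. Layer 36 is larger (67.01 vs 63.50 mm).

layer 36 (z = 11.52 mm)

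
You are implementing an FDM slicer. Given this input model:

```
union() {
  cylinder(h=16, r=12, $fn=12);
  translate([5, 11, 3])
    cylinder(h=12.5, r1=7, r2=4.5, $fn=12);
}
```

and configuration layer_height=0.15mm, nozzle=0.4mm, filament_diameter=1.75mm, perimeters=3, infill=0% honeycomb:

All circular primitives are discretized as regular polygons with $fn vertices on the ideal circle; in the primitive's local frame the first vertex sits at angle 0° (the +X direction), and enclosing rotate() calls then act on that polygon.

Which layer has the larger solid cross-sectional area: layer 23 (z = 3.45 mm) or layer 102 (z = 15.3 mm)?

Layer 23 (z = 3.45): the r=12 cylinder gives a regular 12-gon of circumradius 12 (constant along its height) (area = (12/2)·12.000²·sin(360°/12) = 432.00 mm²); the cone at (5, 11): at t=0.036 of its height the radius interpolates to r₁+(r₂−r₁)t = 6.910, giving a regular 12-gon of that circumradius (area = (12/2)·6.910²·sin(360°/12) = 143.24 mm²); Combining (union): the regions partially overlap — summed areas 575.24 mm² minus the doubly-counted overlap 58.28 mm² gives 516.97 mm² — area = 516.97 mm². So its area = 516.97 mm². Layer 102 (z = 15.3): the r=12 cylinder contributes a regular 12-gon of circumradius 12 (area = (12/2)·12.000²·sin(360°/12) = 432.00 mm²); the cone at (5, 11) contributes a regular 12-gon of circumradius 4.540 (interpolated between r1=7 and r2=4.5 at t=0.984) (area = (12/2)·4.540²·sin(360°/12) = 61.83 mm²); Taking the union: the regions partially overlap — summed areas 493.83 mm² minus the doubly-counted overlap 25.20 mm² gives 468.63 mm² — area = 468.63 mm². So its area = 468.63 mm². Layer 23 is larger (516.97 vs 468.63 mm²).

layer 23 (z = 3.45 mm)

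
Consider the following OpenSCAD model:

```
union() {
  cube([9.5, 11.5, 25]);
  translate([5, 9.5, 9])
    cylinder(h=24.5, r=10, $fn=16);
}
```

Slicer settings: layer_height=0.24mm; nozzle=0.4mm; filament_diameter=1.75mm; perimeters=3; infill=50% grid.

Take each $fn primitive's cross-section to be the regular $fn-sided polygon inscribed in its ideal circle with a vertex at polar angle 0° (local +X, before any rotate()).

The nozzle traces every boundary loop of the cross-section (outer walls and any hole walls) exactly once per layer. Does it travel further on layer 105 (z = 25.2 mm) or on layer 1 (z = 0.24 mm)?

Layer 105 (z = 25.2): the cube does not reach this height (z outside [0, 25]); the r=10 cylinder at (5, 9.5) contributes a regular 16-gon of circumradius 10 (perimeter = 2·16·10.000·sin(180°/16) = 62.43 mm); Merging all regions: only the r=10 cylinder at (5, 9.5) is present, so the union is just that shape — boundary = 62.43 mm. So its perimeter = 62.43 mm. Layer 1 (z = 0.24): the cube is present — its section is the full 9.5×11.5 rectangle (perimeter 42.00 mm); the cylinder at (5, 9.5) is not intersected at this z (z outside [9, 33.5]); Merging all regions: only the 9.5×11.5 cube is present, so the union is just that shape — boundary = 42.00 mm. So its perimeter = 42.00 mm. Layer 105 is larger (62.43 vs 42.00 mm).

layer 105 (z = 25.2 mm)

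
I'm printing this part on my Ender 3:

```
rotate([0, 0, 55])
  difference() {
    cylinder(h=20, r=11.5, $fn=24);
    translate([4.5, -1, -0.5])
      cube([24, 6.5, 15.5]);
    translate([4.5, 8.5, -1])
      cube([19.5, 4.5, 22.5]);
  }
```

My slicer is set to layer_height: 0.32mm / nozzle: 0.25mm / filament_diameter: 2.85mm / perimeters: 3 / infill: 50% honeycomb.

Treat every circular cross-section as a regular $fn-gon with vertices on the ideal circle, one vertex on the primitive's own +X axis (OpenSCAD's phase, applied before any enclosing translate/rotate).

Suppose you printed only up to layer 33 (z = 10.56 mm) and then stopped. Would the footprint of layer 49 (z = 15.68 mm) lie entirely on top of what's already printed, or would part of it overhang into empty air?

part overhangs

Compare the two slices. At z = 10.56: the cylinder: section is a regular 24-gon, circumradius r=11.5 (area = (24/2)·11.500²·sin(360°/24) = 410.75 mm²); the cube at (4.5, -1) is present — its section is the full 24×6.5 rectangle (area 156.00 mm²); the 19.5×4.5 cube at (4.5, 8.5) contributes its full rectangle (area 87.75 mm²); Subtracting the remaining from the first: starting from the r=11.5 cylinder (410.75 mm²), the 24×6.5 cube at (4.5, -1) partially overlaps it — only the 42.54 mm² overlap (of its 156.00 mm²) is removed, clipping the outline; the 19.5×4.5 cube at (4.5, 8.5) partially overlaps it — only the 3.54 mm² overlap (of its 87.75 mm²) is removed, clipping the outline — area = 364.67 mm²; (rotated 55° about Z; rotation is an isometry so areas/perimeters/island counts are preserved). At z = 15.68: the cylinder: section is a regular 24-gon, circumradius r=11.5 (area = (24/2)·11.500²·sin(360°/24) = 410.75 mm²); the cube at (4.5, -1) is not intersected at this z (z outside [-0.5, 15]); the 19.5×4.5 cube at (4.5, 8.5) contributes its full rectangle (area 87.75 mm²); After the difference (first − rest): starting from the r=11.5 cylinder (410.75 mm²), the 19.5×4.5 cube at (4.5, 8.5) partially overlaps it — only the 3.54 mm² overlap (of its 87.75 mm²) is removed, clipping the outline — area = 407.21 mm²; (rotated 55° about Z; rotation is an isometry so areas/perimeters/island counts are preserved). Checking containment: at z = 15.68 the cross-section extends beyond the z = 10.56 cross-section by about 42.54 mm².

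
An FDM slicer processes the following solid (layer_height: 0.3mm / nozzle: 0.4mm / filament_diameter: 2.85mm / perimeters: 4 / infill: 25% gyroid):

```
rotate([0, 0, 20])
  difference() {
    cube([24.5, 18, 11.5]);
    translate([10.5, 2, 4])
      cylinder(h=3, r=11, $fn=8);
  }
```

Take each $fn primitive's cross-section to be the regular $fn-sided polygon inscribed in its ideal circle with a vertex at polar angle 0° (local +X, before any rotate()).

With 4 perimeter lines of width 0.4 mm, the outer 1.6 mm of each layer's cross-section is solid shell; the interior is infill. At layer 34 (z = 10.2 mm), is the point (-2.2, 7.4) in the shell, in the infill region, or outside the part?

At z = 10.2 mm: the cube is present — its section is the full 24.5×18 rectangle; the cylinder at (10.5, 2) is not intersected at this z (z outside [4, 7]); After the difference (first − rest): none of the subtracted shapes is present at this height, so the 24.5×18 cube is unchanged — 1 connected region; (rotated 20° about Z; rotation is an isometry so areas/perimeters/island counts are preserved). Overall, the cross-section is a single solid region. Undo the 20° rotation: the query point maps to (0.464, 7.706) in the un-rotated model frame. The nearest boundary edge runs (0.00, 18.00)→(0.00, 0.00); distance from the point to it = 0.46 mm. The point is inside the cross-section, 0.46 mm from the nearest boundary — within the 1.6 mm shell band (4 × 0.4).

shell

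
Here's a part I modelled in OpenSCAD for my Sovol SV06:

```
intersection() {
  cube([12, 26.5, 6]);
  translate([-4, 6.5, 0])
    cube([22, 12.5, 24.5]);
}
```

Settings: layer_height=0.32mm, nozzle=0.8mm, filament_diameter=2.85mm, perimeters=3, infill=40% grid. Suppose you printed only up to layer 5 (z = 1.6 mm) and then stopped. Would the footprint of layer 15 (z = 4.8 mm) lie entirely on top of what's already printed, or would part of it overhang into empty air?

Compare the two slices. At z = 1.6: the 12×26.5 cube contributes its full rectangle (area 318.00 mm²); the cube at (-4, 6.5) (footprint 22×12.5) is included at this height (area 275.00 mm²); Keeping only the common overlap: the 22×12.5 cube at (-4, 6.5) partially overlaps the 12×26.5 cube; clipping to the common part keeps 150.00 mm² — area = 150.00 mm². At z = 4.8: the 12×26.5 cube contributes its full rectangle (area 318.00 mm²); the cube at (-4, 6.5) is present — its section is the full 22×12.5 rectangle (area 275.00 mm²); After intersecting: the 22×12.5 cube at (-4, 6.5) partially overlaps the 12×26.5 cube; clipping to the common part keeps 150.00 mm² — area = 150.00 mm². Checking containment: the cross-section at z = 4.8 is a subset of the cross-section at z = 1.6.

entirely on top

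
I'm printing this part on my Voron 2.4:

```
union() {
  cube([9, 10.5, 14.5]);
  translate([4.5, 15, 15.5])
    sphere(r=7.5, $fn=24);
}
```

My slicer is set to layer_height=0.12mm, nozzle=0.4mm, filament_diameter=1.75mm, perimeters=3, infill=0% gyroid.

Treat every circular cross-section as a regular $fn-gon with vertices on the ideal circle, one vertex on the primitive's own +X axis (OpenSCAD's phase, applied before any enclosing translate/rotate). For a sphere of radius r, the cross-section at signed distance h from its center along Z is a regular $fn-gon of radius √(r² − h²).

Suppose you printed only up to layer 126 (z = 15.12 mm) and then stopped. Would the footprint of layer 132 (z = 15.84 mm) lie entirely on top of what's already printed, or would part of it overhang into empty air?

entirely on top

Compare the two slices. At z = 15.12: the cube does not reach this height (z outside [0, 14.5]); the r=7.5 sphere at (4.5, 15) contributes a regular 24-gon of circumradius √(7.5²−0.38²) = 7.490 (area = (24/2)·7.490²·sin(360°/24) = 174.25 mm²); Combining (union): only the r=7.5 sphere at (4.5, 15) is present, so the union is just that shape — area = 174.25 mm². At z = 15.84: the cube is absent (z outside [0, 14.5]); the r=7.5 sphere at (4.5, 15) contributes a regular 24-gon of circumradius √(7.5²−0.34²) = 7.492 (area = (24/2)·7.492²·sin(360°/24) = 174.34 mm²); Combining (union): only the r=7.5 sphere at (4.5, 15) is present, so the union is just that shape — area = 174.34 mm². Checking containment: the cross-section at z = 15.84 is a subset of the cross-section at z = 15.12.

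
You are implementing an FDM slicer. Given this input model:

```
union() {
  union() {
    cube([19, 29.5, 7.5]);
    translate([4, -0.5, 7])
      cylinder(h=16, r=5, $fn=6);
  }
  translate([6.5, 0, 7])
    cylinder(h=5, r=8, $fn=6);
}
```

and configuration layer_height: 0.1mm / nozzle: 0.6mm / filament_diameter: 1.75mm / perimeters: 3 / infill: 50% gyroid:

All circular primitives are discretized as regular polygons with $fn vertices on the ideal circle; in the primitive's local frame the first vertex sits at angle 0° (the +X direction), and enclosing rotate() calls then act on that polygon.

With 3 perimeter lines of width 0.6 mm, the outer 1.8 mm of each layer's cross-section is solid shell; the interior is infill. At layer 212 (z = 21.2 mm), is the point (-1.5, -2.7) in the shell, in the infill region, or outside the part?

At z = 21.2 mm: the cube is absent (z outside [0, 7.5]); the r=5 cylinder at (4, -0.5) gives a regular 6-gon of circumradius 5 (constant along its height); Combining (union): only the r=5 cylinder at (4, -0.5) is present, so the union is just that shape — 1 connected region; the cylinder at (6.5, 0) is not intersected at this z (z outside [7, 12]); Combining (union): only the result so far is present, so the union is just that shape — 1 connected region. Overall, the cross-section is a single solid region. The nearest boundary edge runs (-1.00, -0.50)→(1.50, -4.83); distance from the point to it = 1.53 mm. The point is not inside any of the regions above, so it lies outside the cross-section (1.53 mm from the nearest boundary).

outside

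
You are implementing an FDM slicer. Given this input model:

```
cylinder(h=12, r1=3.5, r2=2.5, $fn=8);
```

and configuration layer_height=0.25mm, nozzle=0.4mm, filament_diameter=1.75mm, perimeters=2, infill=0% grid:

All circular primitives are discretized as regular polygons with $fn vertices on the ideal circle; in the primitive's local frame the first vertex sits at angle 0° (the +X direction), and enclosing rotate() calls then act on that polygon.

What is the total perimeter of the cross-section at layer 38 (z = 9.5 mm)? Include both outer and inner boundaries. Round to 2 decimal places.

16.58 mm

At z = 9.5 mm: the cone (r1=3.5→r2=2.5) has section circumradius 2.708 here — a regular 8-gon (perimeter = 2·8·2.708·sin(180°/8) = 16.58 mm). Overall, the cross-section is a single solid region. Total boundary length (outer) = 16.58 mm.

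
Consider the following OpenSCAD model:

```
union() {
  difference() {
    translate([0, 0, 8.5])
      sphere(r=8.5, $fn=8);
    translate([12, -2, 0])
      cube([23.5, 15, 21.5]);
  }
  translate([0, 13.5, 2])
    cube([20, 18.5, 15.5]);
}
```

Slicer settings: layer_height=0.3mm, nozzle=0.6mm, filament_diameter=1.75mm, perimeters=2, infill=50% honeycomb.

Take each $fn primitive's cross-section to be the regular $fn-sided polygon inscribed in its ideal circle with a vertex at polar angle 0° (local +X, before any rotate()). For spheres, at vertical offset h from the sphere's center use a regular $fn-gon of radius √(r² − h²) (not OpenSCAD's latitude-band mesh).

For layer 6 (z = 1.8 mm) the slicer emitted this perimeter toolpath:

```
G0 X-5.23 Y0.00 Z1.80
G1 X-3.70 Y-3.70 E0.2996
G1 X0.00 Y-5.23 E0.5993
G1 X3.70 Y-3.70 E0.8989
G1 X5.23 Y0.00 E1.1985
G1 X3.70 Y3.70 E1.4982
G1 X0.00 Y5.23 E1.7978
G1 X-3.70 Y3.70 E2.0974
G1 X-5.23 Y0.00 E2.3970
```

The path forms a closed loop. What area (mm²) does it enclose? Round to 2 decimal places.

77.40 mm²

Apply the shoelace formula to the sequence of (X, Y) vertices; enclosed area = 77.40 mm².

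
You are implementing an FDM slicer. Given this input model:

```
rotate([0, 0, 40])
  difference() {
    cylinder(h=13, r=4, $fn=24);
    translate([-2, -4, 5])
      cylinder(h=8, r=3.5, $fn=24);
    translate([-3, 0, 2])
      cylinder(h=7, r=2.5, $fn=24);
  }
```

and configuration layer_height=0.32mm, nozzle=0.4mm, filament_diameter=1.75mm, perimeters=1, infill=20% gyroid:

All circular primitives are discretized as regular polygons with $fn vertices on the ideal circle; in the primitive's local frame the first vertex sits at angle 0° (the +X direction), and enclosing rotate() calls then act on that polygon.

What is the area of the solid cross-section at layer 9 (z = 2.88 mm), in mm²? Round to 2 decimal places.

36.51 mm²

At z = 2.88 mm: the r=4 cylinder gives a regular 24-gon of circumradius 4 (constant along its height) (area = (24/2)·4.000²·sin(360°/24) = 49.69 mm²); the cylinder at (-2, -4) is not intersected at this z (z outside [5, 13]); the r=2.5 cylinder at (-3, 0) gives a regular 24-gon of circumradius 2.5 (constant along its height) (area = (24/2)·2.500²·sin(360°/24) = 19.41 mm²); After the difference (first − rest): starting from the r=4 cylinder (49.69 mm²), the r=2.5 cylinder at (-3, 0) partially overlaps it — only the 13.19 mm² overlap (of its 19.41 mm²) is removed, clipping the outline — area = 36.51 mm²; (rotated 40° about Z; rotation is an isometry so areas/perimeters/island counts are preserved). Overall, the cross-section is a single solid region. Net area = 36.51 mm².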